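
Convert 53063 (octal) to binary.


Each octal digit → 3 binary bits:
  5 = 101
  3 = 011
  0 = 000
  6 = 110
  3 = 011
Concatenate: 101 011 000 110 011
= 101011000110011


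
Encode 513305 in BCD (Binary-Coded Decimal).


Each digit → 4-bit binary:
  5 → 0101
  1 → 0001
  3 → 0011
  3 → 0011
  0 → 0000
  5 → 0101
= 0101 0001 0011 0011 0000 0101


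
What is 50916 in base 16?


Divide by 16 repeatedly:
50916 ÷ 16 = 3182 remainder 4 (4)
3182 ÷ 16 = 198 remainder 14 (E)
198 ÷ 16 = 12 remainder 6 (6)
12 ÷ 16 = 0 remainder 12 (C)
Reading remainders bottom-up:
= 0xC6E4


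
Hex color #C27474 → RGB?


Hex: #C27474
R = C2₁₆ = 194
G = 74₁₆ = 116
B = 74₁₆ = 116
= RGB(194, 116, 116)


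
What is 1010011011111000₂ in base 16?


Group into 4-bit nibbles: 1010011011111000
  1010 = A
  0110 = 6
  1111 = F
  1000 = 8
= 0xA6F8


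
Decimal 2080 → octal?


Divide by 8 repeatedly:
2080 ÷ 8 = 260 remainder 0
260 ÷ 8 = 32 remainder 4
32 ÷ 8 = 4 remainder 0
4 ÷ 8 = 0 remainder 4
Reading remainders bottom-up:
= 0o4040


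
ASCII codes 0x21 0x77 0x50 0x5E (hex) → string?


Codes (hex): 0x21 0x77 0x50 0x5E
Per-code ASCII lookup:
  0x21 = 33  (special character) → '!'
  0x77 = 119  (range 97-122: lowercase, 119 - 97 = 22) → 'w'
  0x50 = 80  (range 65-90: uppercase, 80 - 65 = 15) → 'P'
  0x5E = 94  (special character) → '^'
= '!wP^'


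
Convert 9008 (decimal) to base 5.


Divide by 5 repeatedly:
9008 ÷ 5 = 1801 remainder 3
1801 ÷ 5 = 360 remainder 1
360 ÷ 5 = 72 remainder 0
72 ÷ 5 = 14 remainder 2
14 ÷ 5 = 2 remainder 4
2 ÷ 5 = 0 remainder 2
Reading remainders bottom-up:
= 242013


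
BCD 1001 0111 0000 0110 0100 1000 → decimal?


Each 4-bit group → digit:
  1001 → 9
  0111 → 7
  0000 → 0
  0110 → 6
  0100 → 4
  1000 → 8
= 970648


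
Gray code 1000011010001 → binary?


Gray code: 1000011010001
MSB stays the same: 1
Each subsequent bit = prev_binary XOR current_gray:
  B[1] = 1 XOR 0 = 1
  B[2] = 1 XOR 0 = 1
  B[3] = 1 XOR 0 = 1
  B[4] = 1 XOR 0 = 1
  B[5] = 1 XOR 1 = 0
  B[6] = 0 XOR 1 = 1
  B[7] = 1 XOR 0 = 1
  B[8] = 1 XOR 1 = 0
  B[9] = 0 XOR 0 = 0
  B[10] = 0 XOR 0 = 0
  B[11] = 0 XOR 0 = 0
  B[12] = 0 XOR 1 = 1
= 1111101100001 (8033 decimal)


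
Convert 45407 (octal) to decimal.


Positional values:
Position 0: 7 × 8^0 = 7
Position 1: 0 × 8^1 = 0
Position 2: 4 × 8^2 = 256
Position 3: 5 × 8^3 = 2560
Position 4: 4 × 8^4 = 16384
Sum = 7 + 0 + 256 + 2560 + 16384
= 19207


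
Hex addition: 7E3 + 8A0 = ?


Align and add column by column (LSB to MSB, each column mod 16 with carry):
  07E3
+ 08A0
  ----
  col 0: 3(3) + 0(0) + 0 (carry in) = 3 → 3(3), carry out 0
  col 1: E(14) + A(10) + 0 (carry in) = 24 → 8(8), carry out 1
  col 2: 7(7) + 8(8) + 1 (carry in) = 16 → 0(0), carry out 1
  col 3: 0(0) + 0(0) + 1 (carry in) = 1 → 1(1), carry out 0
Reading digits MSB→LSB: 1083
Strip leading zeros: 1083
= 0x1083


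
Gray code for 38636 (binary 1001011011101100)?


Binary: 1001011011101100
Gray code: G = B XOR (B >> 1)
B >> 1 = 0100101101110110
1001011011101100 XOR 0100101101110110:
  1 XOR 0 = 1
  0 XOR 1 = 1
  0 XOR 0 = 0
  1 XOR 0 = 1
  0 XOR 1 = 1
  1 XOR 0 = 1
  1 XOR 1 = 0
  0 XOR 1 = 1
  1 XOR 0 = 1
  1 XOR 1 = 0
  1 XOR 1 = 0
  0 XOR 1 = 1
  1 XOR 0 = 1
  1 XOR 1 = 0
  0 XOR 1 = 1
  0 XOR 0 = 0
= 1101110110011010


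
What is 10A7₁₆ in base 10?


Positional values:
Position 0: 7 × 16^0 = 7 × 1 = 7
Position 1: A × 16^1 = 10 × 16 = 160
Position 2: 0 × 16^2 = 0 × 256 = 0
Position 3: 1 × 16^3 = 1 × 4096 = 4096
Sum = 7 + 160 + 0 + 4096
= 4263


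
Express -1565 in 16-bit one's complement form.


Original: 0000011000011101
Invert all bits:
  bit 0: 0 → 1
  bit 1: 0 → 1
  bit 2: 0 → 1
  bit 3: 0 → 1
  bit 4: 0 → 1
  bit 5: 1 → 0
  bit 6: 1 → 0
  bit 7: 0 → 1
  bit 8: 0 → 1
  bit 9: 0 → 1
  bit 10: 0 → 1
  bit 11: 1 → 0
  bit 12: 1 → 0
  bit 13: 1 → 0
  bit 14: 0 → 1
  bit 15: 1 → 0
= 1111100111100010


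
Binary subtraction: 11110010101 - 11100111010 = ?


Align and subtract column by column (LSB to MSB, borrowing when needed):
  11110010101
- 11100111010
  -----------
  col 0: (1 - 0 borrow-in) - 0 → 1 - 0 = 1, borrow out 0
  col 1: (0 - 0 borrow-in) - 1 → borrow from next column: (0+2) - 1 = 1, borrow out 1
  col 2: (1 - 1 borrow-in) - 0 → 0 - 0 = 0, borrow out 0
  col 3: (0 - 0 borrow-in) - 1 → borrow from next column: (0+2) - 1 = 1, borrow out 1
  col 4: (1 - 1 borrow-in) - 1 → borrow from next column: (0+2) - 1 = 1, borrow out 1
  col 5: (0 - 1 borrow-in) - 1 → borrow from next column: (-1+2) - 1 = 0, borrow out 1
  col 6: (0 - 1 borrow-in) - 0 → borrow from next column: (-1+2) - 0 = 1, borrow out 1
  col 7: (1 - 1 borrow-in) - 0 → 0 - 0 = 0, borrow out 0
  col 8: (1 - 0 borrow-in) - 1 → 1 - 1 = 0, borrow out 0
  col 9: (1 - 0 borrow-in) - 1 → 1 - 1 = 0, borrow out 0
  col 10: (1 - 0 borrow-in) - 1 → 1 - 1 = 0, borrow out 0
Reading bits MSB→LSB: 00001011011
Strip leading zeros: 1011011
= 1011011


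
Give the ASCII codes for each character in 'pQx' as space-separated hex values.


String: 'pQx'  (3 characters)
Per-character ASCII lookup:
  'p': lowercase starts at 97: 'p' = 97 + 15 = 112 → 0x70
  'Q': uppercase starts at 65: 'Q' = 65 + 16 = 81 → 0x51
  'x': lowercase starts at 97: 'x' = 97 + 23 = 120 → 0x78
= 0x70 0x51 0x78


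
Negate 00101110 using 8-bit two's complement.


Original: 00101110
Step 1 - Invert all bits: 11010001
Step 2 - Add 1: 11010001 + 1
= 11010010 (represents -46)


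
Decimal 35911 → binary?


Divide by 2 repeatedly:
35911 ÷ 2 = 17955 remainder 1
17955 ÷ 2 = 8977 remainder 1
8977 ÷ 2 = 4488 remainder 1
4488 ÷ 2 = 2244 remainder 0
2244 ÷ 2 = 1122 remainder 0
1122 ÷ 2 = 561 remainder 0
561 ÷ 2 = 280 remainder 1
280 ÷ 2 = 140 remainder 0
140 ÷ 2 = 70 remainder 0
70 ÷ 2 = 35 remainder 0
35 ÷ 2 = 17 remainder 1
17 ÷ 2 = 8 remainder 1
8 ÷ 2 = 4 remainder 0
4 ÷ 2 = 2 remainder 0
2 ÷ 2 = 1 remainder 0
1 ÷ 2 = 0 remainder 1
Reading remainders bottom-up:
= 1000110001000111


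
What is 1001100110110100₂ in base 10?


Positional values:
Bit 2: 1 × 2^2 = 4
Bit 4: 1 × 2^4 = 16
Bit 5: 1 × 2^5 = 32
Bit 7: 1 × 2^7 = 128
Bit 8: 1 × 2^8 = 256
Bit 11: 1 × 2^11 = 2048
Bit 12: 1 × 2^12 = 4096
Bit 15: 1 × 2^15 = 32768
Sum = 4 + 16 + 32 + 128 + 256 + 2048 + 4096 + 32768
= 39348


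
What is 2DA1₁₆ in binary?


Each hex digit → 4 binary bits:
  2 = 0010
  D = 1101
  A = 1010
  1 = 0001
Concatenate: 0010 1101 1010 0001
= 0010110110100001


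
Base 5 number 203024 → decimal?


Positional values (base 5):
  4 × 5^0 = 4 × 1 = 4
  2 × 5^1 = 2 × 5 = 10
  0 × 5^2 = 0 × 25 = 0
  3 × 5^3 = 3 × 125 = 375
  0 × 5^4 = 0 × 625 = 0
  2 × 5^5 = 2 × 3125 = 6250
Sum = 4 + 10 + 0 + 375 + 0 + 6250
= 6639


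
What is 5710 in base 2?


Divide by 2 repeatedly:
5710 ÷ 2 = 2855 remainder 0
2855 ÷ 2 = 1427 remainder 1
1427 ÷ 2 = 713 remainder 1
713 ÷ 2 = 356 remainder 1
356 ÷ 2 = 178 remainder 0
178 ÷ 2 = 89 remainder 0
89 ÷ 2 = 44 remainder 1
44 ÷ 2 = 22 remainder 0
22 ÷ 2 = 11 remainder 0
11 ÷ 2 = 5 remainder 1
5 ÷ 2 = 2 remainder 1
2 ÷ 2 = 1 remainder 0
1 ÷ 2 = 0 remainder 1
Reading remainders bottom-up:
= 1011001001110


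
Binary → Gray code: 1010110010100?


Binary: 1010110010100
Gray code: G = B XOR (B >> 1)
B >> 1 = 0101011001010
1010110010100 XOR 0101011001010:
  1 XOR 0 = 1
  0 XOR 1 = 1
  1 XOR 0 = 1
  0 XOR 1 = 1
  1 XOR 0 = 1
  1 XOR 1 = 0
  0 XOR 1 = 1
  0 XOR 0 = 0
  1 XOR 0 = 1
  0 XOR 1 = 1
  1 XOR 0 = 1
  0 XOR 1 = 1
  0 XOR 0 = 0
= 1111101011110


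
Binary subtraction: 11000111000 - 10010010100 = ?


Align and subtract column by column (LSB to MSB, borrowing when needed):
  11000111000
- 10010010100
  -----------
  col 0: (0 - 0 borrow-in) - 0 → 0 - 0 = 0, borrow out 0
  col 1: (0 - 0 borrow-in) - 0 → 0 - 0 = 0, borrow out 0
  col 2: (0 - 0 borrow-in) - 1 → borrow from next column: (0+2) - 1 = 1, borrow out 1
  col 3: (1 - 1 borrow-in) - 0 → 0 - 0 = 0, borrow out 0
  col 4: (1 - 0 borrow-in) - 1 → 1 - 1 = 0, borrow out 0
  col 5: (1 - 0 borrow-in) - 0 → 1 - 0 = 1, borrow out 0
  col 6: (0 - 0 borrow-in) - 0 → 0 - 0 = 0, borrow out 0
  col 7: (0 - 0 borrow-in) - 1 → borrow from next column: (0+2) - 1 = 1, borrow out 1
  col 8: (0 - 1 borrow-in) - 0 → borrow from next column: (-1+2) - 0 = 1, borrow out 1
  col 9: (1 - 1 borrow-in) - 0 → 0 - 0 = 0, borrow out 0
  col 10: (1 - 0 borrow-in) - 1 → 1 - 1 = 0, borrow out 0
Reading bits MSB→LSB: 00110100100
Strip leading zeros: 110100100
= 110100100


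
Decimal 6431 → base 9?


Divide by 9 repeatedly:
6431 ÷ 9 = 714 remainder 5
714 ÷ 9 = 79 remainder 3
79 ÷ 9 = 8 remainder 7
8 ÷ 9 = 0 remainder 8
Reading remainders bottom-up:
= 8735


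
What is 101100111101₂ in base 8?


Group into 3-bit groups: 101100111101
  101 = 5
  100 = 4
  111 = 7
  101 = 5
= 0o5475


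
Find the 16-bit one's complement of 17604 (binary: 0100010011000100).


Original: 0100010011000100
Invert all bits:
  bit 0: 0 → 1
  bit 1: 1 → 0
  bit 2: 0 → 1
  bit 3: 0 → 1
  bit 4: 0 → 1
  bit 5: 1 → 0
  bit 6: 0 → 1
  bit 7: 0 → 1
  bit 8: 1 → 0
  bit 9: 1 → 0
  bit 10: 0 → 1
  bit 11: 0 → 1
  bit 12: 0 → 1
  bit 13: 1 → 0
  bit 14: 0 → 1
  bit 15: 0 → 1
= 1011101100111011


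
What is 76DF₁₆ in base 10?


Positional values:
Position 0: F × 16^0 = 15 × 1 = 15
Position 1: D × 16^1 = 13 × 16 = 208
Position 2: 6 × 16^2 = 6 × 256 = 1536
Position 3: 7 × 16^3 = 7 × 4096 = 28672
Sum = 15 + 208 + 1536 + 28672
= 30431


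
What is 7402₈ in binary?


Each octal digit → 3 binary bits:
  7 = 111
  4 = 100
  0 = 000
  2 = 010
Concatenate: 111 100 000 010
= 111100000010


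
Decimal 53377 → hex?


Divide by 16 repeatedly:
53377 ÷ 16 = 3336 remainder 1 (1)
3336 ÷ 16 = 208 remainder 8 (8)
208 ÷ 16 = 13 remainder 0 (0)
13 ÷ 16 = 0 remainder 13 (D)
Reading remainders bottom-up:
= 0xD081


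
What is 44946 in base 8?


Divide by 8 repeatedly:
44946 ÷ 8 = 5618 remainder 2
5618 ÷ 8 = 702 remainder 2
702 ÷ 8 = 87 remainder 6
87 ÷ 8 = 10 remainder 7
10 ÷ 8 = 1 remainder 2
1 ÷ 8 = 0 remainder 1
Reading remainders bottom-up:
= 0o127622


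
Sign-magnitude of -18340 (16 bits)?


Sign bit: 1 (negative)
Magnitude: 18340 = 100011110100100
= 1100011110100100


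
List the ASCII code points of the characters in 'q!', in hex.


String: 'q!'  (2 characters)
Per-character ASCII lookup:
  'q': lowercase starts at 97: 'q' = 97 + 16 = 113 → 0x71
  '!': special character: '!' = 33 → 0x21
= 0x71 0x21


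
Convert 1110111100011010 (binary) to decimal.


Positional values:
Bit 1: 1 × 2^1 = 2
Bit 3: 1 × 2^3 = 8
Bit 4: 1 × 2^4 = 16
Bit 8: 1 × 2^8 = 256
Bit 9: 1 × 2^9 = 512
Bit 10: 1 × 2^10 = 1024
Bit 11: 1 × 2^11 = 2048
Bit 13: 1 × 2^13 = 8192
Bit 14: 1 × 2^14 = 16384
Bit 15: 1 × 2^15 = 32768
Sum = 2 + 8 + 16 + 256 + 512 + 1024 + 2048 + 8192 + 16384 + 32768
= 61210


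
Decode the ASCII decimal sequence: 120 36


Codes (decimal): 120 36
Per-code ASCII lookup:
  120  (range 97-122: lowercase, 120 - 97 = 23) → 'x'
  36  (special character) → '$'
= 'x$'


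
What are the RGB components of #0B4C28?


Hex: #0B4C28
R = 0B₁₆ = 11
G = 4C₁₆ = 76
B = 28₁₆ = 40
= RGB(11, 76, 40)


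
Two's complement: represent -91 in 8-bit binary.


Original: 01011011
Step 1 - Invert all bits: 10100100
Step 2 - Add 1: 10100100 + 1
= 10100101 (represents -91)


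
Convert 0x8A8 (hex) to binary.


Each hex digit → 4 binary bits:
  8 = 1000
  A = 1010
  8 = 1000
Concatenate: 1000 1010 1000
= 100010101000


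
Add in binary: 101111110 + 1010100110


Align and add column by column (LSB to MSB, carry propagating):
  00101111110
+ 01010100110
  -----------
  col 0: 0 + 0 + 0 (carry in) = 0 → bit 0, carry out 0
  col 1: 1 + 1 + 0 (carry in) = 2 → bit 0, carry out 1
  col 2: 1 + 1 + 1 (carry in) = 3 → bit 1, carry out 1
  col 3: 1 + 0 + 1 (carry in) = 2 → bit 0, carry out 1
  col 4: 1 + 0 + 1 (carry in) = 2 → bit 0, carry out 1
  col 5: 1 + 1 + 1 (carry in) = 3 → bit 1, carry out 1
  col 6: 1 + 0 + 1 (carry in) = 2 → bit 0, carry out 1
  col 7: 0 + 1 + 1 (carry in) = 2 → bit 0, carry out 1
  col 8: 1 + 0 + 1 (carry in) = 2 → bit 0, carry out 1
  col 9: 0 + 1 + 1 (carry in) = 2 → bit 0, carry out 1
  col 10: 0 + 0 + 1 (carry in) = 1 → bit 1, carry out 0
Reading bits MSB→LSB: 10000100100
Strip leading zeros: 10000100100
= 10000100100


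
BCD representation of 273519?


Each digit → 4-bit binary:
  2 → 0010
  7 → 0111
  3 → 0011
  5 → 0101
  1 → 0001
  9 → 1001
= 0010 0111 0011 0101 0001 1001


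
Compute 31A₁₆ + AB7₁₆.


Align and add column by column (LSB to MSB, each column mod 16 with carry):
  031A
+ 0AB7
  ----
  col 0: A(10) + 7(7) + 0 (carry in) = 17 → 1(1), carry out 1
  col 1: 1(1) + B(11) + 1 (carry in) = 13 → D(13), carry out 0
  col 2: 3(3) + A(10) + 0 (carry in) = 13 → D(13), carry out 0
  col 3: 0(0) + 0(0) + 0 (carry in) = 0 → 0(0), carry out 0
Reading digits MSB→LSB: 0DD1
Strip leading zeros: DD1
= 0xDD1


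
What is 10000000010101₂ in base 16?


Group into 4-bit nibbles: 0010000000010101
  0010 = 2
  0000 = 0
  0001 = 1
  0101 = 5
= 0x2015


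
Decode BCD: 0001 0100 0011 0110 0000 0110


Each 4-bit group → digit:
  0001 → 1
  0100 → 4
  0011 → 3
  0110 → 6
  0000 → 0
  0110 → 6
= 143606


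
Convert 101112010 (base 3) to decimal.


Positional values (base 3):
  0 × 3^0 = 0 × 1 = 0
  1 × 3^1 = 1 × 3 = 3
  0 × 3^2 = 0 × 9 = 0
  2 × 3^3 = 2 × 27 = 54
  1 × 3^4 = 1 × 81 = 81
  1 × 3^5 = 1 × 243 = 243
  1 × 3^6 = 1 × 729 = 729
  0 × 3^7 = 0 × 2187 = 0
  1 × 3^8 = 1 × 6561 = 6561
Sum = 0 + 3 + 0 + 54 + 81 + 243 + 729 + 0 + 6561
= 7671


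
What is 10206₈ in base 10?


Positional values:
Position 0: 6 × 8^0 = 6
Position 1: 0 × 8^1 = 0
Position 2: 2 × 8^2 = 128
Position 3: 0 × 8^3 = 0
Position 4: 1 × 8^4 = 4096
Sum = 6 + 0 + 128 + 0 + 4096
= 4230


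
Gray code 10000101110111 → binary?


Gray code: 10000101110111
MSB stays the same: 1
Each subsequent bit = prev_binary XOR current_gray:
  B[1] = 1 XOR 0 = 1
  B[2] = 1 XOR 0 = 1
  B[3] = 1 XOR 0 = 1
  B[4] = 1 XOR 0 = 1
  B[5] = 1 XOR 1 = 0
  B[6] = 0 XOR 0 = 0
  B[7] = 0 XOR 1 = 1
  B[8] = 1 XOR 1 = 0
  B[9] = 0 XOR 1 = 1
  B[10] = 1 XOR 0 = 1
  B[11] = 1 XOR 1 = 0
  B[12] = 0 XOR 1 = 1
  B[13] = 1 XOR 1 = 0
= 11111001011010 (15962 decimal)


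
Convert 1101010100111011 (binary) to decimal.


Positional values:
Bit 0: 1 × 2^0 = 1
Bit 1: 1 × 2^1 = 2
Bit 3: 1 × 2^3 = 8
Bit 4: 1 × 2^4 = 16
Bit 5: 1 × 2^5 = 32
Bit 8: 1 × 2^8 = 256
Bit 10: 1 × 2^10 = 1024
Bit 12: 1 × 2^12 = 4096
Bit 14: 1 × 2^14 = 16384
Bit 15: 1 × 2^15 = 32768
Sum = 1 + 2 + 8 + 16 + 32 + 256 + 1024 + 4096 + 16384 + 32768
= 54587


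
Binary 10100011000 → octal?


Group into 3-bit groups: 010100011000
  010 = 2
  100 = 4
  011 = 3
  000 = 0
= 0o2430


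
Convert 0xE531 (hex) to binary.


Each hex digit → 4 binary bits:
  E = 1110
  5 = 0101
  3 = 0011
  1 = 0001
Concatenate: 1110 0101 0011 0001
= 1110010100110001


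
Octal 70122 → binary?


Each octal digit → 3 binary bits:
  7 = 111
  0 = 000
  1 = 001
  2 = 010
  2 = 010
Concatenate: 111 000 001 010 010
= 111000001010010


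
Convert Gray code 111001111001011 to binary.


Gray code: 111001111001011
MSB stays the same: 1
Each subsequent bit = prev_binary XOR current_gray:
  B[1] = 1 XOR 1 = 0
  B[2] = 0 XOR 1 = 1
  B[3] = 1 XOR 0 = 1
  B[4] = 1 XOR 0 = 1
  B[5] = 1 XOR 1 = 0
  B[6] = 0 XOR 1 = 1
  B[7] = 1 XOR 1 = 0
  B[8] = 0 XOR 1 = 1
  B[9] = 1 XOR 0 = 1
  B[10] = 1 XOR 0 = 1
  B[11] = 1 XOR 1 = 0
  B[12] = 0 XOR 0 = 0
  B[13] = 0 XOR 1 = 1
  B[14] = 1 XOR 1 = 0
= 101110101110010 (23922 decimal)


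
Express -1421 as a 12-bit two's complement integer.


Original: 010110001101
Step 1 - Invert all bits: 101001110010
Step 2 - Add 1: 101001110010 + 1
= 101001110011 (represents -1421)


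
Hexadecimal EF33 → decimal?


Positional values:
Position 0: 3 × 16^0 = 3 × 1 = 3
Position 1: 3 × 16^1 = 3 × 16 = 48
Position 2: F × 16^2 = 15 × 256 = 3840
Position 3: E × 16^3 = 14 × 4096 = 57344
Sum = 3 + 48 + 3840 + 57344
= 61235


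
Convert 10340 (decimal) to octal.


Divide by 8 repeatedly:
10340 ÷ 8 = 1292 remainder 4
1292 ÷ 8 = 161 remainder 4
161 ÷ 8 = 20 remainder 1
20 ÷ 8 = 2 remainder 4
2 ÷ 8 = 0 remainder 2
Reading remainders bottom-up:
= 0o24144


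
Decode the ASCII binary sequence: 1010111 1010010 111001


Codes (binary): 1010111 1010010 111001
Per-code ASCII lookup:
  1010111 = 87  (range 65-90: uppercase, 87 - 65 = 22) → 'W'
  1010010 = 82  (range 65-90: uppercase, 82 - 65 = 17) → 'R'
  111001 = 57  (range 48-57: digits, 57 - 48 = 9) → '9'
= 'WR9'


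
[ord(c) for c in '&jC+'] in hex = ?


String: '&jC+'  (4 characters)
Per-character ASCII lookup:
  '&': special character: '&' = 38 → 0x26
  'j': lowercase starts at 97: 'j' = 97 + 9 = 106 → 0x6A
  'C': uppercase starts at 65: 'C' = 65 + 2 = 67 → 0x43
  '+': special character: '+' = 43 → 0x2B
= 0x26 0x6A 0x43 0x2B


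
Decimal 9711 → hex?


Divide by 16 repeatedly:
9711 ÷ 16 = 606 remainder 15 (F)
606 ÷ 16 = 37 remainder 14 (E)
37 ÷ 16 = 2 remainder 5 (5)
2 ÷ 16 = 0 remainder 2 (2)
Reading remainders bottom-up:
= 0x25EF


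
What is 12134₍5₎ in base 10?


Positional values (base 5):
  4 × 5^0 = 4 × 1 = 4
  3 × 5^1 = 3 × 5 = 15
  1 × 5^2 = 1 × 25 = 25
  2 × 5^3 = 2 × 125 = 250
  1 × 5^4 = 1 × 625 = 625
Sum = 4 + 15 + 25 + 250 + 625
= 919


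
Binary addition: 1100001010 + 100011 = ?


Align and add column by column (LSB to MSB, carry propagating):
  01100001010
+ 00000100011
  -----------
  col 0: 0 + 1 + 0 (carry in) = 1 → bit 1, carry out 0
  col 1: 1 + 1 + 0 (carry in) = 2 → bit 0, carry out 1
  col 2: 0 + 0 + 1 (carry in) = 1 → bit 1, carry out 0
  col 3: 1 + 0 + 0 (carry in) = 1 → bit 1, carry out 0
  col 4: 0 + 0 + 0 (carry in) = 0 → bit 0, carry out 0
  col 5: 0 + 1 + 0 (carry in) = 1 → bit 1, carry out 0
  col 6: 0 + 0 + 0 (carry in) = 0 → bit 0, carry out 0
  col 7: 0 + 0 + 0 (carry in) = 0 → bit 0, carry out 0
  col 8: 1 + 0 + 0 (carry in) = 1 → bit 1, carry out 0
  col 9: 1 + 0 + 0 (carry in) = 1 → bit 1, carry out 0
  col 10: 0 + 0 + 0 (carry in) = 0 → bit 0, carry out 0
Reading bits MSB→LSB: 01100101101
Strip leading zeros: 1100101101
= 1100101101


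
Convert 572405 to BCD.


Each digit → 4-bit binary:
  5 → 0101
  7 → 0111
  2 → 0010
  4 → 0100
  0 → 0000
  5 → 0101
= 0101 0111 0010 0100 0000 0101


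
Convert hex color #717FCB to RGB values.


Hex: #717FCB
R = 71₁₆ = 113
G = 7F₁₆ = 127
B = CB₁₆ = 203
= RGB(113, 127, 203)


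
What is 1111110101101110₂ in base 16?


Group into 4-bit nibbles: 1111110101101110
  1111 = F
  1101 = D
  0110 = 6
  1110 = E
= 0xFD6E


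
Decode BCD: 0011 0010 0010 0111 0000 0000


Each 4-bit group → digit:
  0011 → 3
  0010 → 2
  0010 → 2
  0111 → 7
  0000 → 0
  0000 → 0
= 322700


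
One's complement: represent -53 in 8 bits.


Original: 00110101
Invert all bits:
  bit 0: 0 → 1
  bit 1: 0 → 1
  bit 2: 1 → 0
  bit 3: 1 → 0
  bit 4: 0 → 1
  bit 5: 1 → 0
  bit 6: 0 → 1
  bit 7: 1 → 0
= 11001010


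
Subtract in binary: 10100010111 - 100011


Align and subtract column by column (LSB to MSB, borrowing when needed):
  10100010111
- 00000100011
  -----------
  col 0: (1 - 0 borrow-in) - 1 → 1 - 1 = 0, borrow out 0
  col 1: (1 - 0 borrow-in) - 1 → 1 - 1 = 0, borrow out 0
  col 2: (1 - 0 borrow-in) - 0 → 1 - 0 = 1, borrow out 0
  col 3: (0 - 0 borrow-in) - 0 → 0 - 0 = 0, borrow out 0
  col 4: (1 - 0 borrow-in) - 0 → 1 - 0 = 1, borrow out 0
  col 5: (0 - 0 borrow-in) - 1 → borrow from next column: (0+2) - 1 = 1, borrow out 1
  col 6: (0 - 1 borrow-in) - 0 → borrow from next column: (-1+2) - 0 = 1, borrow out 1
  col 7: (0 - 1 borrow-in) - 0 → borrow from next column: (-1+2) - 0 = 1, borrow out 1
  col 8: (1 - 1 borrow-in) - 0 → 0 - 0 = 0, borrow out 0
  col 9: (0 - 0 borrow-in) - 0 → 0 - 0 = 0, borrow out 0
  col 10: (1 - 0 borrow-in) - 0 → 1 - 0 = 1, borrow out 0
Reading bits MSB→LSB: 10011110100
Strip leading zeros: 10011110100
= 10011110100


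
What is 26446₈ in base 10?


Positional values:
Position 0: 6 × 8^0 = 6
Position 1: 4 × 8^1 = 32
Position 2: 4 × 8^2 = 256
Position 3: 6 × 8^3 = 3072
Position 4: 2 × 8^4 = 8192
Sum = 6 + 32 + 256 + 3072 + 8192
= 11558


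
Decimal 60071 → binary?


Divide by 2 repeatedly:
60071 ÷ 2 = 30035 remainder 1
30035 ÷ 2 = 15017 remainder 1
15017 ÷ 2 = 7508 remainder 1
7508 ÷ 2 = 3754 remainder 0
3754 ÷ 2 = 1877 remainder 0
1877 ÷ 2 = 938 remainder 1
938 ÷ 2 = 469 remainder 0
469 ÷ 2 = 234 remainder 1
234 ÷ 2 = 117 remainder 0
117 ÷ 2 = 58 remainder 1
58 ÷ 2 = 29 remainder 0
29 ÷ 2 = 14 remainder 1
14 ÷ 2 = 7 remainder 0
7 ÷ 2 = 3 remainder 1
3 ÷ 2 = 1 remainder 1
1 ÷ 2 = 0 remainder 1
Reading remainders bottom-up:
= 1110101010100111


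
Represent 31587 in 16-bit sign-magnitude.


Sign bit: 0 (positive)
Magnitude: 31587 = 111101101100011
= 0111101101100011


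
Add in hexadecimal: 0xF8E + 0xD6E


Align and add column by column (LSB to MSB, each column mod 16 with carry):
  0F8E
+ 0D6E
  ----
  col 0: E(14) + E(14) + 0 (carry in) = 28 → C(12), carry out 1
  col 1: 8(8) + 6(6) + 1 (carry in) = 15 → F(15), carry out 0
  col 2: F(15) + D(13) + 0 (carry in) = 28 → C(12), carry out 1
  col 3: 0(0) + 0(0) + 1 (carry in) = 1 → 1(1), carry out 0
Reading digits MSB→LSB: 1CFC
Strip leading zeros: 1CFC
= 0x1CFC


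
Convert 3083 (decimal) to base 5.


Divide by 5 repeatedly:
3083 ÷ 5 = 616 remainder 3
616 ÷ 5 = 123 remainder 1
123 ÷ 5 = 24 remainder 3
24 ÷ 5 = 4 remainder 4
4 ÷ 5 = 0 remainder 4
Reading remainders bottom-up:
= 44313


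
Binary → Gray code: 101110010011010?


Binary: 101110010011010
Gray code: G = B XOR (B >> 1)
B >> 1 = 010111001001101
101110010011010 XOR 010111001001101:
  1 XOR 0 = 1
  0 XOR 1 = 1
  1 XOR 0 = 1
  1 XOR 1 = 0
  1 XOR 1 = 0
  0 XOR 1 = 1
  0 XOR 0 = 0
  1 XOR 0 = 1
  0 XOR 1 = 1
  0 XOR 0 = 0
  1 XOR 0 = 1
  1 XOR 1 = 0
  0 XOR 1 = 1
  1 XOR 0 = 1
  0 XOR 1 = 1
= 111001011010111


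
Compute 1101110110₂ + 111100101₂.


Align and add column by column (LSB to MSB, carry propagating):
  01101110110
+ 00111100101
  -----------
  col 0: 0 + 1 + 0 (carry in) = 1 → bit 1, carry out 0
  col 1: 1 + 0 + 0 (carry in) = 1 → bit 1, carry out 0
  col 2: 1 + 1 + 0 (carry in) = 2 → bit 0, carry out 1
  col 3: 0 + 0 + 1 (carry in) = 1 → bit 1, carry out 0
  col 4: 1 + 0 + 0 (carry in) = 1 → bit 1, carry out 0
  col 5: 1 + 1 + 0 (carry in) = 2 → bit 0, carry out 1
  col 6: 1 + 1 + 1 (carry in) = 3 → bit 1, carry out 1
  col 7: 0 + 1 + 1 (carry in) = 2 → bit 0, carry out 1
  col 8: 1 + 1 + 1 (carry in) = 3 → bit 1, carry out 1
  col 9: 1 + 0 + 1 (carry in) = 2 → bit 0, carry out 1
  col 10: 0 + 0 + 1 (carry in) = 1 → bit 1, carry out 0
Reading bits MSB→LSB: 10101011011
Strip leading zeros: 10101011011
= 10101011011


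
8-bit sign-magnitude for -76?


Sign bit: 1 (negative)
Magnitude: 76 = 1001100
= 11001100


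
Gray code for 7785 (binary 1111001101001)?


Binary: 1111001101001
Gray code: G = B XOR (B >> 1)
B >> 1 = 0111100110100
1111001101001 XOR 0111100110100:
  1 XOR 0 = 1
  1 XOR 1 = 0
  1 XOR 1 = 0
  1 XOR 1 = 0
  0 XOR 1 = 1
  0 XOR 0 = 0
  1 XOR 0 = 1
  1 XOR 1 = 0
  0 XOR 1 = 1
  1 XOR 0 = 1
  0 XOR 1 = 1
  0 XOR 0 = 0
  1 XOR 0 = 1
= 1000101011101


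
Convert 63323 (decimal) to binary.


Divide by 2 repeatedly:
63323 ÷ 2 = 31661 remainder 1
31661 ÷ 2 = 15830 remainder 1
15830 ÷ 2 = 7915 remainder 0
7915 ÷ 2 = 3957 remainder 1
3957 ÷ 2 = 1978 remainder 1
1978 ÷ 2 = 989 remainder 0
989 ÷ 2 = 494 remainder 1
494 ÷ 2 = 247 remainder 0
247 ÷ 2 = 123 remainder 1
123 ÷ 2 = 61 remainder 1
61 ÷ 2 = 30 remainder 1
30 ÷ 2 = 15 remainder 0
15 ÷ 2 = 7 remainder 1
7 ÷ 2 = 3 remainder 1
3 ÷ 2 = 1 remainder 1
1 ÷ 2 = 0 remainder 1
Reading remainders bottom-up:
= 1111011101011011


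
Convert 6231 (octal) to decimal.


Positional values:
Position 0: 1 × 8^0 = 1
Position 1: 3 × 8^1 = 24
Position 2: 2 × 8^2 = 128
Position 3: 6 × 8^3 = 3072
Sum = 1 + 24 + 128 + 3072
= 3225


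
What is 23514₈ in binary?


Each octal digit → 3 binary bits:
  2 = 010
  3 = 011
  5 = 101
  1 = 001
  4 = 100
Concatenate: 010 011 101 001 100
= 010011101001100


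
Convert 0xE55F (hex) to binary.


Each hex digit → 4 binary bits:
  E = 1110
  5 = 0101
  5 = 0101
  F = 1111
Concatenate: 1110 0101 0101 1111
= 1110010101011111


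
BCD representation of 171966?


Each digit → 4-bit binary:
  1 → 0001
  7 → 0111
  1 → 0001
  9 → 1001
  6 → 0110
  6 → 0110
= 0001 0111 0001 1001 0110 0110


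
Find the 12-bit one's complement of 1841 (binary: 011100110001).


Original: 011100110001
Invert all bits:
  bit 0: 0 → 1
  bit 1: 1 → 0
  bit 2: 1 → 0
  bit 3: 1 → 0
  bit 4: 0 → 1
  bit 5: 0 → 1
  bit 6: 1 → 0
  bit 7: 1 → 0
  bit 8: 0 → 1
  bit 9: 0 → 1
  bit 10: 0 → 1
  bit 11: 1 → 0
= 100011001110


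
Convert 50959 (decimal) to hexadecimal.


Divide by 16 repeatedly:
50959 ÷ 16 = 3184 remainder 15 (F)
3184 ÷ 16 = 199 remainder 0 (0)
199 ÷ 16 = 12 remainder 7 (7)
12 ÷ 16 = 0 remainder 12 (C)
Reading remainders bottom-up:
= 0xC70F


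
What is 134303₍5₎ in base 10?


Positional values (base 5):
  3 × 5^0 = 3 × 1 = 3
  0 × 5^1 = 0 × 5 = 0
  3 × 5^2 = 3 × 25 = 75
  4 × 5^3 = 4 × 125 = 500
  3 × 5^4 = 3 × 625 = 1875
  1 × 5^5 = 1 × 3125 = 3125
Sum = 3 + 0 + 75 + 500 + 1875 + 3125
= 5578


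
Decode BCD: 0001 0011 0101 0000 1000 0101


Each 4-bit group → digit:
  0001 → 1
  0011 → 3
  0101 → 5
  0000 → 0
  1000 → 8
  0101 → 5
= 135085


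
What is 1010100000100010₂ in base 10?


Positional values:
Bit 1: 1 × 2^1 = 2
Bit 5: 1 × 2^5 = 32
Bit 11: 1 × 2^11 = 2048
Bit 13: 1 × 2^13 = 8192
Bit 15: 1 × 2^15 = 32768
Sum = 2 + 32 + 2048 + 8192 + 32768
= 43042


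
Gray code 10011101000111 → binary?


Gray code: 10011101000111
MSB stays the same: 1
Each subsequent bit = prev_binary XOR current_gray:
  B[1] = 1 XOR 0 = 1
  B[2] = 1 XOR 0 = 1
  B[3] = 1 XOR 1 = 0
  B[4] = 0 XOR 1 = 1
  B[5] = 1 XOR 1 = 0
  B[6] = 0 XOR 0 = 0
  B[7] = 0 XOR 1 = 1
  B[8] = 1 XOR 0 = 1
  B[9] = 1 XOR 0 = 1
  B[10] = 1 XOR 0 = 1
  B[11] = 1 XOR 1 = 0
  B[12] = 0 XOR 1 = 1
  B[13] = 1 XOR 1 = 0
= 11101001111010 (14970 decimal)


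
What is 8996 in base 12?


Divide by 12 repeatedly:
8996 ÷ 12 = 749 remainder 8
749 ÷ 12 = 62 remainder 5
62 ÷ 12 = 5 remainder 2
5 ÷ 12 = 0 remainder 5
Reading remainders bottom-up:
= 5258


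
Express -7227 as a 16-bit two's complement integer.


Original: 0001110000111011
Step 1 - Invert all bits: 1110001111000100
Step 2 - Add 1: 1110001111000100 + 1
= 1110001111000101 (represents -7227)


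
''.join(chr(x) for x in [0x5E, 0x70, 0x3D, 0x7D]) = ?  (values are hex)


Codes (hex): 0x5E 0x70 0x3D 0x7D
Per-code ASCII lookup:
  0x5E = 94  (special character) → '^'
  0x70 = 112  (range 97-122: lowercase, 112 - 97 = 15) → 'p'
  0x3D = 61  (special character) → '='
  0x7D = 125  (special character) → '}'
= '^p=}'


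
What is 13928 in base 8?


Divide by 8 repeatedly:
13928 ÷ 8 = 1741 remainder 0
1741 ÷ 8 = 217 remainder 5
217 ÷ 8 = 27 remainder 1
27 ÷ 8 = 3 remainder 3
3 ÷ 8 = 0 remainder 3
Reading remainders bottom-up:
= 0o33150


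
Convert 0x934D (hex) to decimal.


Positional values:
Position 0: D × 16^0 = 13 × 1 = 13
Position 1: 4 × 16^1 = 4 × 16 = 64
Position 2: 3 × 16^2 = 3 × 256 = 768
Position 3: 9 × 16^3 = 9 × 4096 = 36864
Sum = 13 + 64 + 768 + 36864
= 37709


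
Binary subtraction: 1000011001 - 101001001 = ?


Align and subtract column by column (LSB to MSB, borrowing when needed):
  1000011001
- 0101001001
  ----------
  col 0: (1 - 0 borrow-in) - 1 → 1 - 1 = 0, borrow out 0
  col 1: (0 - 0 borrow-in) - 0 → 0 - 0 = 0, borrow out 0
  col 2: (0 - 0 borrow-in) - 0 → 0 - 0 = 0, borrow out 0
  col 3: (1 - 0 borrow-in) - 1 → 1 - 1 = 0, borrow out 0
  col 4: (1 - 0 borrow-in) - 0 → 1 - 0 = 1, borrow out 0
  col 5: (0 - 0 borrow-in) - 0 → 0 - 0 = 0, borrow out 0
  col 6: (0 - 0 borrow-in) - 1 → borrow from next column: (0+2) - 1 = 1, borrow out 1
  col 7: (0 - 1 borrow-in) - 0 → borrow from next column: (-1+2) - 0 = 1, borrow out 1
  col 8: (0 - 1 borrow-in) - 1 → borrow from next column: (-1+2) - 1 = 0, borrow out 1
  col 9: (1 - 1 borrow-in) - 0 → 0 - 0 = 0, borrow out 0
Reading bits MSB→LSB: 0011010000
Strip leading zeros: 11010000
= 11010000


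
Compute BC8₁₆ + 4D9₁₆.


Align and add column by column (LSB to MSB, each column mod 16 with carry):
  0BC8
+ 04D9
  ----
  col 0: 8(8) + 9(9) + 0 (carry in) = 17 → 1(1), carry out 1
  col 1: C(12) + D(13) + 1 (carry in) = 26 → A(10), carry out 1
  col 2: B(11) + 4(4) + 1 (carry in) = 16 → 0(0), carry out 1
  col 3: 0(0) + 0(0) + 1 (carry in) = 1 → 1(1), carry out 0
Reading digits MSB→LSB: 10A1
Strip leading zeros: 10A1
= 0x10A1


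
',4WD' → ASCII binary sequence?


String: ',4WD'  (4 characters)
Per-character ASCII lookup:
  ',': special character: ',' = 44 → 101100
  '4': digits start at 48: '4' = 48 + 4 = 52 → 110100
  'W': uppercase starts at 65: 'W' = 65 + 22 = 87 → 1010111
  'D': uppercase starts at 65: 'D' = 65 + 3 = 68 → 1000100
= 101100 110100 1010111 1000100


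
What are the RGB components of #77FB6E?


Hex: #77FB6E
R = 77₁₆ = 119
G = FB₁₆ = 251
B = 6E₁₆ = 110
= RGB(119, 251, 110)


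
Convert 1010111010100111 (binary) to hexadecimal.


Group into 4-bit nibbles: 1010111010100111
  1010 = A
  1110 = E
  1010 = A
  0111 = 7
= 0xAEA7


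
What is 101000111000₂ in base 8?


Group into 3-bit groups: 101000111000
  101 = 5
  000 = 0
  111 = 7
  000 = 0
= 0o5070


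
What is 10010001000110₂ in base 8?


Group into 3-bit groups: 010010001000110
  010 = 2
  010 = 2
  001 = 1
  000 = 0
  110 = 6
= 0o22106


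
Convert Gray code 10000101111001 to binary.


Gray code: 10000101111001
MSB stays the same: 1
Each subsequent bit = prev_binary XOR current_gray:
  B[1] = 1 XOR 0 = 1
  B[2] = 1 XOR 0 = 1
  B[3] = 1 XOR 0 = 1
  B[4] = 1 XOR 0 = 1
  B[5] = 1 XOR 1 = 0
  B[6] = 0 XOR 0 = 0
  B[7] = 0 XOR 1 = 1
  B[8] = 1 XOR 1 = 0
  B[9] = 0 XOR 1 = 1
  B[10] = 1 XOR 1 = 0
  B[11] = 0 XOR 0 = 0
  B[12] = 0 XOR 0 = 0
  B[13] = 0 XOR 1 = 1
= 11111001010001 (15953 decimal)


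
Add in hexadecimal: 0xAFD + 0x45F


Align and add column by column (LSB to MSB, each column mod 16 with carry):
  0AFD
+ 045F
  ----
  col 0: D(13) + F(15) + 0 (carry in) = 28 → C(12), carry out 1
  col 1: F(15) + 5(5) + 1 (carry in) = 21 → 5(5), carry out 1
  col 2: A(10) + 4(4) + 1 (carry in) = 15 → F(15), carry out 0
  col 3: 0(0) + 0(0) + 0 (carry in) = 0 → 0(0), carry out 0
Reading digits MSB→LSB: 0F5C
Strip leading zeros: F5C
= 0xF5C


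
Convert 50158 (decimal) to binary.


Divide by 2 repeatedly:
50158 ÷ 2 = 25079 remainder 0
25079 ÷ 2 = 12539 remainder 1
12539 ÷ 2 = 6269 remainder 1
6269 ÷ 2 = 3134 remainder 1
3134 ÷ 2 = 1567 remainder 0
1567 ÷ 2 = 783 remainder 1
783 ÷ 2 = 391 remainder 1
391 ÷ 2 = 195 remainder 1
195 ÷ 2 = 97 remainder 1
97 ÷ 2 = 48 remainder 1
48 ÷ 2 = 24 remainder 0
24 ÷ 2 = 12 remainder 0
12 ÷ 2 = 6 remainder 0
6 ÷ 2 = 3 remainder 0
3 ÷ 2 = 1 remainder 1
1 ÷ 2 = 0 remainder 1
Reading remainders bottom-up:
= 1100001111101110


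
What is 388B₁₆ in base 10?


Positional values:
Position 0: B × 16^0 = 11 × 1 = 11
Position 1: 8 × 16^1 = 8 × 16 = 128
Position 2: 8 × 16^2 = 8 × 256 = 2048
Position 3: 3 × 16^3 = 3 × 4096 = 12288
Sum = 11 + 128 + 2048 + 12288
= 14475


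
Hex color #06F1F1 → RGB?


Hex: #06F1F1
R = 06₁₆ = 6
G = F1₁₆ = 241
B = F1₁₆ = 241
= RGB(6, 241, 241)


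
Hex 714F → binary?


Each hex digit → 4 binary bits:
  7 = 0111
  1 = 0001
  4 = 0100
  F = 1111
Concatenate: 0111 0001 0100 1111
= 0111000101001111


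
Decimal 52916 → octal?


Divide by 8 repeatedly:
52916 ÷ 8 = 6614 remainder 4
6614 ÷ 8 = 826 remainder 6
826 ÷ 8 = 103 remainder 2
103 ÷ 8 = 12 remainder 7
12 ÷ 8 = 1 remainder 4
1 ÷ 8 = 0 remainder 1
Reading remainders bottom-up:
= 0o147264


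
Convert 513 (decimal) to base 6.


Divide by 6 repeatedly:
513 ÷ 6 = 85 remainder 3
85 ÷ 6 = 14 remainder 1
14 ÷ 6 = 2 remainder 2
2 ÷ 6 = 0 remainder 2
Reading remainders bottom-up:
= 2213


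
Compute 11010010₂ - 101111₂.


Align and subtract column by column (LSB to MSB, borrowing when needed):
  11010010
- 00101111
  --------
  col 0: (0 - 0 borrow-in) - 1 → borrow from next column: (0+2) - 1 = 1, borrow out 1
  col 1: (1 - 1 borrow-in) - 1 → borrow from next column: (0+2) - 1 = 1, borrow out 1
  col 2: (0 - 1 borrow-in) - 1 → borrow from next column: (-1+2) - 1 = 0, borrow out 1
  col 3: (0 - 1 borrow-in) - 1 → borrow from next column: (-1+2) - 1 = 0, borrow out 1
  col 4: (1 - 1 borrow-in) - 0 → 0 - 0 = 0, borrow out 0
  col 5: (0 - 0 borrow-in) - 1 → borrow from next column: (0+2) - 1 = 1, borrow out 1
  col 6: (1 - 1 borrow-in) - 0 → 0 - 0 = 0, borrow out 0
  col 7: (1 - 0 borrow-in) - 0 → 1 - 0 = 1, borrow out 0
Reading bits MSB→LSB: 10100011
Strip leading zeros: 10100011
= 10100011


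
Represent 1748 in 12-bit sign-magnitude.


Sign bit: 0 (positive)
Magnitude: 1748 = 11011010100
= 011011010100


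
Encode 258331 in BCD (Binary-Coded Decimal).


Each digit → 4-bit binary:
  2 → 0010
  5 → 0101
  8 → 1000
  3 → 0011
  3 → 0011
  1 → 0001
= 0010 0101 1000 0011 0011 0001


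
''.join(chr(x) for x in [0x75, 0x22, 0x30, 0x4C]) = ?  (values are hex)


Codes (hex): 0x75 0x22 0x30 0x4C
Per-code ASCII lookup:
  0x75 = 117  (range 97-122: lowercase, 117 - 97 = 20) → 'u'
  0x22 = 34  (special character) → '"'
  0x30 = 48  (range 48-57: digits, 48 - 48 = 0) → '0'
  0x4C = 76  (range 65-90: uppercase, 76 - 65 = 11) → 'L'
= 'u"0L'


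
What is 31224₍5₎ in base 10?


Positional values (base 5):
  4 × 5^0 = 4 × 1 = 4
  2 × 5^1 = 2 × 5 = 10
  2 × 5^2 = 2 × 25 = 50
  1 × 5^3 = 1 × 125 = 125
  3 × 5^4 = 3 × 625 = 1875
Sum = 4 + 10 + 50 + 125 + 1875
= 2064


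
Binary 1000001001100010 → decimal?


Positional values:
Bit 1: 1 × 2^1 = 2
Bit 5: 1 × 2^5 = 32
Bit 6: 1 × 2^6 = 64
Bit 9: 1 × 2^9 = 512
Bit 15: 1 × 2^15 = 32768
Sum = 2 + 32 + 64 + 512 + 32768
= 33378


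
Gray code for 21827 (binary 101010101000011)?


Binary: 101010101000011
Gray code: G = B XOR (B >> 1)
B >> 1 = 010101010100001
101010101000011 XOR 010101010100001:
  1 XOR 0 = 1
  0 XOR 1 = 1
  1 XOR 0 = 1
  0 XOR 1 = 1
  1 XOR 0 = 1
  0 XOR 1 = 1
  1 XOR 0 = 1
  0 XOR 1 = 1
  1 XOR 0 = 1
  0 XOR 1 = 1
  0 XOR 0 = 0
  0 XOR 0 = 0
  0 XOR 0 = 0
  1 XOR 0 = 1
  1 XOR 1 = 0
= 111111111100010


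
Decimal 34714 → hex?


Divide by 16 repeatedly:
34714 ÷ 16 = 2169 remainder 10 (A)
2169 ÷ 16 = 135 remainder 9 (9)
135 ÷ 16 = 8 remainder 7 (7)
8 ÷ 16 = 0 remainder 8 (8)
Reading remainders bottom-up:
= 0x879A


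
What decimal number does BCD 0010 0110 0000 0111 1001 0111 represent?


Each 4-bit group → digit:
  0010 → 2
  0110 → 6
  0000 → 0
  0111 → 7
  1001 → 9
  0111 → 7
= 260797


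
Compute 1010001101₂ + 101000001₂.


Align and add column by column (LSB to MSB, carry propagating):
  01010001101
+ 00101000001
  -----------
  col 0: 1 + 1 + 0 (carry in) = 2 → bit 0, carry out 1
  col 1: 0 + 0 + 1 (carry in) = 1 → bit 1, carry out 0
  col 2: 1 + 0 + 0 (carry in) = 1 → bit 1, carry out 0
  col 3: 1 + 0 + 0 (carry in) = 1 → bit 1, carry out 0
  col 4: 0 + 0 + 0 (carry in) = 0 → bit 0, carry out 0
  col 5: 0 + 0 + 0 (carry in) = 0 → bit 0, carry out 0
  col 6: 0 + 1 + 0 (carry in) = 1 → bit 1, carry out 0
  col 7: 1 + 0 + 0 (carry in) = 1 → bit 1, carry out 0
  col 8: 0 + 1 + 0 (carry in) = 1 → bit 1, carry out 0
  col 9: 1 + 0 + 0 (carry in) = 1 → bit 1, carry out 0
  col 10: 0 + 0 + 0 (carry in) = 0 → bit 0, carry out 0
Reading bits MSB→LSB: 01111001110
Strip leading zeros: 1111001110
= 1111001110


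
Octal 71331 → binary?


Each octal digit → 3 binary bits:
  7 = 111
  1 = 001
  3 = 011
  3 = 011
  1 = 001
Concatenate: 111 001 011 011 001
= 111001011011001


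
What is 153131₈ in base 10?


Positional values:
Position 0: 1 × 8^0 = 1
Position 1: 3 × 8^1 = 24
Position 2: 1 × 8^2 = 64
Position 3: 3 × 8^3 = 1536
Position 4: 5 × 8^4 = 20480
Position 5: 1 × 8^5 = 32768
Sum = 1 + 24 + 64 + 1536 + 20480 + 32768
= 54873


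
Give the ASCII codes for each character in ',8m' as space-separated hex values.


String: ',8m'  (3 characters)
Per-character ASCII lookup:
  ',': special character: ',' = 44 → 0x2C
  '8': digits start at 48: '8' = 48 + 8 = 56 → 0x38
  'm': lowercase starts at 97: 'm' = 97 + 12 = 109 → 0x6D
= 0x2C 0x38 0x6D


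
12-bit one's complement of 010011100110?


Original: 010011100110
Invert all bits:
  bit 0: 0 → 1
  bit 1: 1 → 0
  bit 2: 0 → 1
  bit 3: 0 → 1
  bit 4: 1 → 0
  bit 5: 1 → 0
  bit 6: 1 → 0
  bit 7: 0 → 1
  bit 8: 0 → 1
  bit 9: 1 → 0
  bit 10: 1 → 0
  bit 11: 0 → 1
= 101100011001


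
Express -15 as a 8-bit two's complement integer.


Original: 00001111
Step 1 - Invert all bits: 11110000
Step 2 - Add 1: 11110000 + 1
= 11110001 (represents -15)


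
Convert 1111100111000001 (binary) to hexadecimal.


Group into 4-bit nibbles: 1111100111000001
  1111 = F
  1001 = 9
  1100 = C
  0001 = 1
= 0xF9C1


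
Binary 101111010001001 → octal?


Group into 3-bit groups: 101111010001001
  101 = 5
  111 = 7
  010 = 2
  001 = 1
  001 = 1
= 0o57211


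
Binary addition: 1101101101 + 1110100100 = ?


Align and add column by column (LSB to MSB, carry propagating):
  01101101101
+ 01110100100
  -----------
  col 0: 1 + 0 + 0 (carry in) = 1 → bit 1, carry out 0
  col 1: 0 + 0 + 0 (carry in) = 0 → bit 0, carry out 0
  col 2: 1 + 1 + 0 (carry in) = 2 → bit 0, carry out 1
  col 3: 1 + 0 + 1 (carry in) = 2 → bit 0, carry out 1
  col 4: 0 + 0 + 1 (carry in) = 1 → bit 1, carry out 0
  col 5: 1 + 1 + 0 (carry in) = 2 → bit 0, carry out 1
  col 6: 1 + 0 + 1 (carry in) = 2 → bit 0, carry out 1
  col 7: 0 + 1 + 1 (carry in) = 2 → bit 0, carry out 1
  col 8: 1 + 1 + 1 (carry in) = 3 → bit 1, carry out 1
  col 9: 1 + 1 + 1 (carry in) = 3 → bit 1, carry out 1
  col 10: 0 + 0 + 1 (carry in) = 1 → bit 1, carry out 0
Reading bits MSB→LSB: 11100010001
Strip leading zeros: 11100010001
= 11100010001


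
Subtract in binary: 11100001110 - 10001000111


Align and subtract column by column (LSB to MSB, borrowing when needed):
  11100001110
- 10001000111
  -----------
  col 0: (0 - 0 borrow-in) - 1 → borrow from next column: (0+2) - 1 = 1, borrow out 1
  col 1: (1 - 1 borrow-in) - 1 → borrow from next column: (0+2) - 1 = 1, borrow out 1
  col 2: (1 - 1 borrow-in) - 1 → borrow from next column: (0+2) - 1 = 1, borrow out 1
  col 3: (1 - 1 borrow-in) - 0 → 0 - 0 = 0, borrow out 0
  col 4: (0 - 0 borrow-in) - 0 → 0 - 0 = 0, borrow out 0
  col 5: (0 - 0 borrow-in) - 0 → 0 - 0 = 0, borrow out 0
  col 6: (0 - 0 borrow-in) - 1 → borrow from next column: (0+2) - 1 = 1, borrow out 1
  col 7: (0 - 1 borrow-in) - 0 → borrow from next column: (-1+2) - 0 = 1, borrow out 1
  col 8: (1 - 1 borrow-in) - 0 → 0 - 0 = 0, borrow out 0
  col 9: (1 - 0 borrow-in) - 0 → 1 - 0 = 1, borrow out 0
  col 10: (1 - 0 borrow-in) - 1 → 1 - 1 = 0, borrow out 0
Reading bits MSB→LSB: 01011000111
Strip leading zeros: 1011000111
= 1011000111
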